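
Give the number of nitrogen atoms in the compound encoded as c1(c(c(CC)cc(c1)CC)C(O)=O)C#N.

1

The symbol for nitrogen appears 1 time in the SMILES.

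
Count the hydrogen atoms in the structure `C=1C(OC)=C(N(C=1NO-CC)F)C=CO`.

13

Hydrogens are implicit in SMILES; fill each atom to its normal valence:
  3 × C (aromatic): no H
  2 × C: 3 H each → 6
  2 × C: 1 H each → 2
  2 × O: no H
  1 × C: 2 H
  1 × C (aromatic): 1 H
  1 × F: no H
  1 × N: 1 H
  1 × N (aromatic): no H
  1 × O: 1 H
  Total hydrogens = 13.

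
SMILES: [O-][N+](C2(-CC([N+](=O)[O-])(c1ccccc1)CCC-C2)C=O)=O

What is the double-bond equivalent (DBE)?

8

Molecular formula from the SMILES: C14H16N2O5.
DoU = (2C + 2 + N − H − X)/2 = (2·14 + 2 + 2 − 16 − 0)/2 = 16/2 = 8.
(Structurally: 2 ring(s) + 6 π bond(s) = 8.)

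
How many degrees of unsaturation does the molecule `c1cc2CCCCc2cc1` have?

5

Molecular formula from the SMILES: C10H12.
DoU = (2C + 2 + N − H − X)/2 = (2·10 + 2 + 0 − 12 − 0)/2 = 10/2 = 5.
(Structurally: 2 ring(s) + 3 π bond(s) = 5.)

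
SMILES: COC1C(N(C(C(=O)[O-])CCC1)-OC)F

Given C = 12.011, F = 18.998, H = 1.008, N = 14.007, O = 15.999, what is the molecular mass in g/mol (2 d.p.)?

220.22

Molecular formula: C9H15FNO4-.
M = 9×12.011 + 1×18.998 + 15×1.008 + 1×14.007 + 4×15.999 = 220.22 g/mol.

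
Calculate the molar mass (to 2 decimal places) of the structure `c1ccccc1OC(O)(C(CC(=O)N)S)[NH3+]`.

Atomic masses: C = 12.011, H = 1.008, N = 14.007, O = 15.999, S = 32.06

Molecular formula: C10H15N2O3S+.
M = 10×12.011 + 15×1.008 + 2×14.007 + 3×15.999 + 1×32.06 = 243.30 g/mol.

243.30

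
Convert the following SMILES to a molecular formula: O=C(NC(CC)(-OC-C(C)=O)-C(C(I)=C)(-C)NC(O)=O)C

C13H21IN2O5

Heavy atoms from the SMILES: 13 C, 1 I, 2 N, 5 O.
Implicit hydrogens by atom environment:
  6 × C: no H
  4 × C: 3 H each → 12
  4 × O: no H
  3 × C: 2 H each → 6
  2 × N: 1 H each → 2
  1 × I: no H
  1 × O: 1 H
  Total hydrogens = 21.
Molecular formula: C13H21IN2O5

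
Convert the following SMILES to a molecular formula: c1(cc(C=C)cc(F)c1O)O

C8H7FO2

Heavy atoms from the SMILES: 8 C, 1 F, 2 O.
Implicit hydrogens by atom environment:
  4 × C (aromatic): no H
  2 × C (aromatic): 1 H each → 2
  2 × O: 1 H each → 2
  1 × C: 2 H
  1 × C: 1 H
  1 × F: no H
  Total hydrogens = 7.
Molecular formula: C8H7FO2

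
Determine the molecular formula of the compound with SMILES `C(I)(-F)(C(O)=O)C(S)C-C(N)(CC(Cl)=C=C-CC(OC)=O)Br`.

C12H15BrClFINO4S

Heavy atoms from the SMILES: 1 Br, 12 C, 1 Cl, 1 F, 1 I, 1 N, 4 O, 1 S.
Implicit hydrogens by atom environment:
  6 × C: no H
  3 × C: 2 H each → 6
  3 × O: no H
  2 × C: 1 H each → 2
  1 × Br: no H
  1 × C: 3 H
  1 × Cl: no H
  1 × F: no H
  1 × I: no H
  1 × N: 2 H
  1 × O: 1 H
  1 × S: 1 H
  Total hydrogens = 15.
Molecular formula: C12H15BrClFINO4S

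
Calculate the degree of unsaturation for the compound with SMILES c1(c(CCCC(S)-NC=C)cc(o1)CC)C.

Molecular formula from the SMILES: C13H21NOS.
DoU = (2C + 2 + N − H − X)/2 = (2·13 + 2 + 1 − 21 − 0)/2 = 8/2 = 4.
(Structurally: 1 ring(s) + 3 π bond(s) = 4.)

4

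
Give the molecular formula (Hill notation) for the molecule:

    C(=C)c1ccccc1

Heavy atoms from the SMILES: 8 C.
Implicit hydrogens by atom environment:
  5 × C (aromatic): 1 H each → 5
  1 × C: 2 H
  1 × C: 1 H
  1 × C (aromatic): no H
  Total hydrogens = 8.
Molecular formula: C8H8

C8H8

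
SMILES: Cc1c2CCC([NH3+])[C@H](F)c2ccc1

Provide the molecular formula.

Heavy atoms from the SMILES: 11 C, 1 F, 1 N.
Implicit hydrogens by atom environment:
  3 × C (aromatic): 1 H each → 3
  3 × C (aromatic): no H
  2 × C: 2 H each → 4
  2 × C: 1 H each → 2
  1 × C: 3 H
  1 × F: no H
  1 × N (charge +1): 3 H
  Total hydrogens = 15.
Net charge +1.
Molecular formula: C11H15FN+

C11H15FN+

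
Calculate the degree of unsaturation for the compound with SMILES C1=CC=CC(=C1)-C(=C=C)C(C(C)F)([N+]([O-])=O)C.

Molecular formula from the SMILES: C13H14FNO2.
DoU = (2C + 2 + N − H − X)/2 = (2·13 + 2 + 1 − 14 − 1)/2 = 14/2 = 7.
(Structurally: 1 ring(s) + 6 π bond(s) = 7.)

7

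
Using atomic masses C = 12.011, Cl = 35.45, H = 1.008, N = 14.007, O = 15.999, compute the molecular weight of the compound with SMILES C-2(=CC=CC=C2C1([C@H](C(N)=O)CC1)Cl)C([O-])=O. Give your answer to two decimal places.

252.67

Molecular formula: C12H11ClNO3-.
M = 12×12.011 + 1×35.45 + 11×1.008 + 1×14.007 + 3×15.999 = 252.67 g/mol.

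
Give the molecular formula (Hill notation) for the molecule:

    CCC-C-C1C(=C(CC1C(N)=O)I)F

C10H15FINO

Heavy atoms from the SMILES: 10 C, 1 F, 1 I, 1 N, 1 O.
Implicit hydrogens by atom environment:
  4 × C: 2 H each → 8
  3 × C: no H
  2 × C: 1 H each → 2
  1 × C: 3 H
  1 × F: no H
  1 × I: no H
  1 × N: 2 H
  1 × O: no H
  Total hydrogens = 15.
Molecular formula: C10H15FINO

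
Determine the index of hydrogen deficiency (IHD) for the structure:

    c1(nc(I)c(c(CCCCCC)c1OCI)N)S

Molecular formula from the SMILES: C12H18I2N2OS.
DoU = (2C + 2 + N − H − X)/2 = (2·12 + 2 + 2 − 18 − 2)/2 = 8/2 = 4.
(Structurally: 1 ring(s) + 3 π bond(s) = 4.)

4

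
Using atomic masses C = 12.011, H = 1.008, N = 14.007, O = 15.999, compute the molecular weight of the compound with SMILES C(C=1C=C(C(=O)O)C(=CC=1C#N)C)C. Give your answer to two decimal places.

Molecular formula: C11H11NO2.
M = 11×12.011 + 11×1.008 + 1×14.007 + 2×15.999 = 189.21 g/mol.

189.21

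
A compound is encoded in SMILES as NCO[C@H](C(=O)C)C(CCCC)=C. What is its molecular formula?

C10H19NO2

Heavy atoms from the SMILES: 10 C, 1 N, 2 O.
Implicit hydrogens by atom environment:
  5 × C: 2 H each → 10
  2 × C: 3 H each → 6
  2 × C: no H
  2 × O: no H
  1 × C: 1 H
  1 × N: 2 H
  Total hydrogens = 19.
Molecular formula: C10H19NO2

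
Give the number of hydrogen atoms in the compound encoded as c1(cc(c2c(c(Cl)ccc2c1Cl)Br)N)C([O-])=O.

5

Hydrogens are implicit in SMILES; fill each atom to its normal valence:
  7 × C (aromatic): no H
  3 × C (aromatic): 1 H each → 3
  2 × Cl: no H
  1 × Br: no H
  1 × C: no H
  1 × N: 2 H
  1 × O: no H
  1 × O (charge -1): no H
  Total hydrogens = 5.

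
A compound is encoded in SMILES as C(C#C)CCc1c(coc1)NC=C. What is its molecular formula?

C11H13NO

Heavy atoms from the SMILES: 11 C, 1 N, 1 O.
Implicit hydrogens by atom environment:
  4 × C: 2 H each → 8
  2 × C (aromatic): 1 H each → 2
  2 × C: 1 H each → 2
  2 × C (aromatic): no H
  1 × C: no H
  1 × N: 1 H
  1 × O (aromatic): no H
  Total hydrogens = 13.
Molecular formula: C11H13NO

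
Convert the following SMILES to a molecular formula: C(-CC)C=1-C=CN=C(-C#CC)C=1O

Heavy atoms from the SMILES: 11 C, 1 N, 1 O.
Implicit hydrogens by atom environment:
  3 × C (aromatic): no H
  2 × C: 3 H each → 6
  2 × C: 2 H each → 4
  2 × C (aromatic): 1 H each → 2
  2 × C: no H
  1 × N (aromatic): no H
  1 × O: 1 H
  Total hydrogens = 13.
Molecular formula: C11H13NO

C11H13NO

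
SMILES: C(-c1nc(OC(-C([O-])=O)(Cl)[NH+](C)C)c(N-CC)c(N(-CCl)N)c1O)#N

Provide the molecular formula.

C13H18Cl2N6O4

Heavy atoms from the SMILES: 13 C, 2 Cl, 6 N, 4 O.
Implicit hydrogens by atom environment:
  5 × C (aromatic): no H
  3 × C: 3 H each → 9
  3 × C: no H
  2 × C: 2 H each → 4
  2 × Cl: no H
  2 × N: no H
  2 × O: no H
  1 × N: 2 H
  1 × N (charge +1): 1 H
  1 × N: 1 H
  1 × N (aromatic): no H
  1 × O: 1 H
  1 × O (charge -1): no H
  Total hydrogens = 18.
Molecular formula: C13H18Cl2N6O4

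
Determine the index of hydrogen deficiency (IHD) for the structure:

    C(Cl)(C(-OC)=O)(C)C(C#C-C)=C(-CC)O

4

Molecular formula from the SMILES: C11H15ClO3.
DoU = (2C + 2 + N − H − X)/2 = (2·11 + 2 + 0 − 15 − 1)/2 = 8/2 = 4.
(Structurally: 0 ring(s) + 4 π bond(s) = 4.)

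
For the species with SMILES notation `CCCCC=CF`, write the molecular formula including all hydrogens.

Heavy atoms from the SMILES: 6 C, 1 F.
Implicit hydrogens by atom environment:
  3 × C: 2 H each → 6
  2 × C: 1 H each → 2
  1 × C: 3 H
  1 × F: no H
  Total hydrogens = 11.
Molecular formula: C6H11F

C6H11F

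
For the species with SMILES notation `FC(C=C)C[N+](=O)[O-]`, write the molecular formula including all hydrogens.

C4H6FNO2

Heavy atoms from the SMILES: 4 C, 1 F, 1 N, 2 O.
Implicit hydrogens by atom environment:
  2 × C: 2 H each → 4
  2 × C: 1 H each → 2
  1 × F: no H
  1 × N (charge +1): no H
  1 × O: no H
  1 × O (charge -1): no H
  Total hydrogens = 6.
Molecular formula: C4H6FNO2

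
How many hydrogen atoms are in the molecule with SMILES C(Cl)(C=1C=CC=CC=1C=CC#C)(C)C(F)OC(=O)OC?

14

Hydrogens are implicit in SMILES; fill each atom to its normal valence:
  4 × C: 1 H each → 4
  4 × C (aromatic): 1 H each → 4
  3 × C: no H
  3 × O: no H
  2 × C: 3 H each → 6
  2 × C (aromatic): no H
  1 × Cl: no H
  1 × F: no H
  Total hydrogens = 14.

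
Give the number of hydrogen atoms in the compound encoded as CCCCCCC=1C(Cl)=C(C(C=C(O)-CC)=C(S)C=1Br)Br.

21

Hydrogens are implicit in SMILES; fill each atom to its normal valence:
  6 × C: 2 H each → 12
  6 × C (aromatic): no H
  2 × Br: no H
  2 × C: 3 H each → 6
  1 × C: 1 H
  1 × C: no H
  1 × Cl: no H
  1 × O: 1 H
  1 × S: 1 H
  Total hydrogens = 21.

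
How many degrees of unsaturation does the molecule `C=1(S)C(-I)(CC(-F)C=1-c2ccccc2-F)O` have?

Molecular formula from the SMILES: C11H9F2IOS.
DoU = (2C + 2 + N − H − X)/2 = (2·11 + 2 + 0 − 9 − 3)/2 = 12/2 = 6.
(Structurally: 2 ring(s) + 4 π bond(s) = 6.)

6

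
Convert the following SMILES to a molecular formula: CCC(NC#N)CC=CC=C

C9H14N2

Heavy atoms from the SMILES: 9 C, 2 N.
Implicit hydrogens by atom environment:
  4 × C: 1 H each → 4
  3 × C: 2 H each → 6
  1 × C: 3 H
  1 × C: no H
  1 × N: 1 H
  1 × N: no H
  Total hydrogens = 14.
Molecular formula: C9H14N2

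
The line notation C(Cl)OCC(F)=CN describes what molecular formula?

C4H7ClFNO

Heavy atoms from the SMILES: 4 C, 1 Cl, 1 F, 1 N, 1 O.
Implicit hydrogens by atom environment:
  2 × C: 2 H each → 4
  1 × C: 1 H
  1 × C: no H
  1 × Cl: no H
  1 × F: no H
  1 × N: 2 H
  1 × O: no H
  Total hydrogens = 7.
Molecular formula: C4H7ClFNO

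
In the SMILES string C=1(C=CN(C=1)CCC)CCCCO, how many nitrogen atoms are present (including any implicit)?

The symbol for nitrogen appears 1 time in the SMILES.

1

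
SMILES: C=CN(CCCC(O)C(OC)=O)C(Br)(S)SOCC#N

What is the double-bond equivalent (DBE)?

Molecular formula from the SMILES: C11H17BrN2O4S2.
DoU = (2C + 2 + N − H − X)/2 = (2·11 + 2 + 2 − 17 − 1)/2 = 8/2 = 4.
(Structurally: 0 ring(s) + 4 π bond(s) = 4.)

4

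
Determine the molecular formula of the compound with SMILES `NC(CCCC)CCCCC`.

Heavy atoms from the SMILES: 10 C, 1 N.
Implicit hydrogens by atom environment:
  7 × C: 2 H each → 14
  2 × C: 3 H each → 6
  1 × C: 1 H
  1 × N: 2 H
  Total hydrogens = 23.
Molecular formula: C10H23N

C10H23N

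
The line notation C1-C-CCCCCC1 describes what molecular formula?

Heavy atoms from the SMILES: 8 C.
Implicit hydrogens by atom environment:
  8 × C: 2 H each → 16
  Total hydrogens = 16.
Molecular formula: C8H16

C8H16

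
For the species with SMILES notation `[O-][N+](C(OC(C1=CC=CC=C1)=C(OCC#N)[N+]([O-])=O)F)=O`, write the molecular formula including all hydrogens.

Heavy atoms from the SMILES: 11 C, 1 F, 3 N, 6 O.
Implicit hydrogens by atom environment:
  5 × C (aromatic): 1 H each → 5
  4 × O: no H
  3 × C: no H
  2 × N (charge +1): no H
  2 × O (charge -1): no H
  1 × C: 2 H
  1 × C: 1 H
  1 × C (aromatic): no H
  1 × F: no H
  1 × N: no H
  Total hydrogens = 8.
Molecular formula: C11H8FN3O6

C11H8FN3O6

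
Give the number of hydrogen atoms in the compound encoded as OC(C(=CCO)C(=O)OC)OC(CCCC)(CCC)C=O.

Hydrogens are implicit in SMILES; fill each atom to its normal valence:
  6 × C: 2 H each → 12
  4 × O: no H
  3 × C: 3 H each → 9
  3 × C: 1 H each → 3
  3 × C: no H
  2 × O: 1 H each → 2
  Total hydrogens = 26.

26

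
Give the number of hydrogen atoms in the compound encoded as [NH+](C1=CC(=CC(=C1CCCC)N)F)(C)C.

20

Hydrogens are implicit in SMILES; fill each atom to its normal valence:
  4 × C (aromatic): no H
  3 × C: 3 H each → 9
  3 × C: 2 H each → 6
  2 × C (aromatic): 1 H each → 2
  1 × F: no H
  1 × N: 2 H
  1 × N (charge +1): 1 H
  Total hydrogens = 20.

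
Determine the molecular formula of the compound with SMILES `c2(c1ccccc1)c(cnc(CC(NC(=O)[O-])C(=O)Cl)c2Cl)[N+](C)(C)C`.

Heavy atoms from the SMILES: 18 C, 2 Cl, 3 N, 3 O.
Implicit hydrogens by atom environment:
  6 × C (aromatic): 1 H each → 6
  5 × C (aromatic): no H
  3 × C: 3 H each → 9
  2 × C: no H
  2 × Cl: no H
  2 × O: no H
  1 × C: 2 H
  1 × C: 1 H
  1 × N: 1 H
  1 × N (aromatic): no H
  1 × N (charge +1): no H
  1 × O (charge -1): no H
  Total hydrogens = 19.
Molecular formula: C18H19Cl2N3O3

C18H19Cl2N3O3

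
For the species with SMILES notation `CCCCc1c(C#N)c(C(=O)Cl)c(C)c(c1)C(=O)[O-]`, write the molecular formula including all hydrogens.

Heavy atoms from the SMILES: 14 C, 1 Cl, 1 N, 3 O.
Implicit hydrogens by atom environment:
  5 × C (aromatic): no H
  3 × C: 2 H each → 6
  3 × C: no H
  2 × C: 3 H each → 6
  2 × O: no H
  1 × C (aromatic): 1 H
  1 × Cl: no H
  1 × N: no H
  1 × O (charge -1): no H
  Total hydrogens = 13.
Net charge -1.
Molecular formula: C14H13ClNO3-

C14H13ClNO3-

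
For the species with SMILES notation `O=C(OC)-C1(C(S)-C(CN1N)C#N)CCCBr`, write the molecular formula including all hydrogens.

Heavy atoms from the SMILES: 1 Br, 10 C, 3 N, 2 O, 1 S.
Implicit hydrogens by atom environment:
  4 × C: 2 H each → 8
  3 × C: no H
  2 × C: 1 H each → 2
  2 × N: no H
  2 × O: no H
  1 × Br: no H
  1 × C: 3 H
  1 × N: 2 H
  1 × S: 1 H
  Total hydrogens = 16.
Molecular formula: C10H16BrN3O2S

C10H16BrN3O2S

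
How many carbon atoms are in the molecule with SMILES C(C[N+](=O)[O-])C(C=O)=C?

5

The symbol for carbon appears 5 times in the SMILES.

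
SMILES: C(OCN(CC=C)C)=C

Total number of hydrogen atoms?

13

Hydrogens are implicit in SMILES; fill each atom to its normal valence:
  4 × C: 2 H each → 8
  2 × C: 1 H each → 2
  1 × C: 3 H
  1 × N: no H
  1 × O: no H
  Total hydrogens = 13.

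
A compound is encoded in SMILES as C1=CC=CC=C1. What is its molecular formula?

Heavy atoms from the SMILES: 6 C.
Implicit hydrogens by atom environment:
  6 × C (aromatic): 1 H each → 6
  Total hydrogens = 6.
Molecular formula: C6H6

C6H6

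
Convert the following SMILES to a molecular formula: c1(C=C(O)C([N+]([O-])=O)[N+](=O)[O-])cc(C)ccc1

C10H10N2O5

Heavy atoms from the SMILES: 10 C, 2 N, 5 O.
Implicit hydrogens by atom environment:
  4 × C (aromatic): 1 H each → 4
  2 × C: 1 H each → 2
  2 × C (aromatic): no H
  2 × N (charge +1): no H
  2 × O: no H
  2 × O (charge -1): no H
  1 × C: 3 H
  1 × C: no H
  1 × O: 1 H
  Total hydrogens = 10.
Molecular formula: C10H10N2O5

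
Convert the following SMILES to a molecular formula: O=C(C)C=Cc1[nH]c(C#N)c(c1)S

Heavy atoms from the SMILES: 9 C, 2 N, 1 O, 1 S.
Implicit hydrogens by atom environment:
  3 × C (aromatic): no H
  2 × C: 1 H each → 2
  2 × C: no H
  1 × C: 3 H
  1 × C (aromatic): 1 H
  1 × N (aromatic): 1 H
  1 × N: no H
  1 × O: no H
  1 × S: 1 H
  Total hydrogens = 8.
Molecular formula: C9H8N2OS

C9H8N2OS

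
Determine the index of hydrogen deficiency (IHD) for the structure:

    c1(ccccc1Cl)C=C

Molecular formula from the SMILES: C8H7Cl.
DoU = (2C + 2 + N − H − X)/2 = (2·8 + 2 + 0 − 7 − 1)/2 = 10/2 = 5.
(Structurally: 1 ring(s) + 4 π bond(s) = 5.)

5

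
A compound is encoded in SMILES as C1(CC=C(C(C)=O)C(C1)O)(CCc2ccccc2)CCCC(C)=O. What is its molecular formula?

Heavy atoms from the SMILES: 21 C, 3 O.
Implicit hydrogens by atom environment:
  7 × C: 2 H each → 14
  5 × C (aromatic): 1 H each → 5
  4 × C: no H
  2 × C: 3 H each → 6
  2 × C: 1 H each → 2
  2 × O: no H
  1 × C (aromatic): no H
  1 × O: 1 H
  Total hydrogens = 28.
Molecular formula: C21H28O3

C21H28O3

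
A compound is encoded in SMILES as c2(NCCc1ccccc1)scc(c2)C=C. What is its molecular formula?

C14H15NS

Heavy atoms from the SMILES: 14 C, 1 N, 1 S.
Implicit hydrogens by atom environment:
  7 × C (aromatic): 1 H each → 7
  3 × C: 2 H each → 6
  3 × C (aromatic): no H
  1 × C: 1 H
  1 × N: 1 H
  1 × S (aromatic): no H
  Total hydrogens = 15.
Molecular formula: C14H15NS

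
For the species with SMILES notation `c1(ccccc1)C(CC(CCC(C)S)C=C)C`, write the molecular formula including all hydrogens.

Heavy atoms from the SMILES: 16 C, 1 S.
Implicit hydrogens by atom environment:
  5 × C (aromatic): 1 H each → 5
  4 × C: 2 H each → 8
  4 × C: 1 H each → 4
  2 × C: 3 H each → 6
  1 × C (aromatic): no H
  1 × S: 1 H
  Total hydrogens = 24.
Molecular formula: C16H24S

C16H24S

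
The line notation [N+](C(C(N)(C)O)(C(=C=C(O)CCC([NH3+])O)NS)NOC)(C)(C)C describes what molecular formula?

[C13H31N5O4S]2+

Heavy atoms from the SMILES: 13 C, 5 N, 4 O, 1 S.
Implicit hydrogens by atom environment:
  5 × C: 3 H each → 15
  5 × C: no H
  3 × O: 1 H each → 3
  2 × C: 2 H each → 4
  2 × N: 1 H each → 2
  1 × C: 1 H
  1 × N (charge +1): 3 H
  1 × N: 2 H
  1 × N (charge +1): no H
  1 × O: no H
  1 × S: 1 H
  Total hydrogens = 31.
Net charge +2.
Molecular formula: [C13H31N5O4S]2+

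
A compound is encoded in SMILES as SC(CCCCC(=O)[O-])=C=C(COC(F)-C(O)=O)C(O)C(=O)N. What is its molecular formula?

C13H17FNO7S-

Heavy atoms from the SMILES: 13 C, 1 F, 1 N, 7 O, 1 S.
Implicit hydrogens by atom environment:
  6 × C: no H
  5 × C: 2 H each → 10
  4 × O: no H
  2 × C: 1 H each → 2
  2 × O: 1 H each → 2
  1 × F: no H
  1 × N: 2 H
  1 × O (charge -1): no H
  1 × S: 1 H
  Total hydrogens = 17.
Net charge -1.
Molecular formula: C13H17FNO7S-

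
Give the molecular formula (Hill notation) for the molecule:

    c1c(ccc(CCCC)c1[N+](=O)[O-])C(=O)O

Heavy atoms from the SMILES: 11 C, 1 N, 4 O.
Implicit hydrogens by atom environment:
  3 × C: 2 H each → 6
  3 × C (aromatic): 1 H each → 3
  3 × C (aromatic): no H
  2 × O: no H
  1 × C: 3 H
  1 × C: no H
  1 × N (charge +1): no H
  1 × O: 1 H
  1 × O (charge -1): no H
  Total hydrogens = 13.
Molecular formula: C11H13NO4

C11H13NO4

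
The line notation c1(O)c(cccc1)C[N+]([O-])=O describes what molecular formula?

C7H7NO3

Heavy atoms from the SMILES: 7 C, 1 N, 3 O.
Implicit hydrogens by atom environment:
  4 × C (aromatic): 1 H each → 4
  2 × C (aromatic): no H
  1 × C: 2 H
  1 × N (charge +1): no H
  1 × O: 1 H
  1 × O: no H
  1 × O (charge -1): no H
  Total hydrogens = 7.
Molecular formula: C7H7NO3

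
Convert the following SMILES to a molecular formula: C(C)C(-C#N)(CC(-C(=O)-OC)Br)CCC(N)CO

C12H21BrN2O3

Heavy atoms from the SMILES: 1 Br, 12 C, 2 N, 3 O.
Implicit hydrogens by atom environment:
  5 × C: 2 H each → 10
  3 × C: no H
  2 × C: 3 H each → 6
  2 × C: 1 H each → 2
  2 × O: no H
  1 × Br: no H
  1 × N: 2 H
  1 × N: no H
  1 × O: 1 H
  Total hydrogens = 21.
Molecular formula: C12H21BrN2O3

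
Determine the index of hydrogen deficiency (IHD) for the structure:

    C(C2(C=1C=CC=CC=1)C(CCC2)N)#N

Molecular formula from the SMILES: C12H14N2.
DoU = (2C + 2 + N − H − X)/2 = (2·12 + 2 + 2 − 14 − 0)/2 = 14/2 = 7.
(Structurally: 2 ring(s) + 5 π bond(s) = 7.)

7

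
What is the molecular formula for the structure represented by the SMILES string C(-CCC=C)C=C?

Heavy atoms from the SMILES: 7 C.
Implicit hydrogens by atom environment:
  5 × C: 2 H each → 10
  2 × C: 1 H each → 2
  Total hydrogens = 12.
Molecular formula: C7H12

C7H12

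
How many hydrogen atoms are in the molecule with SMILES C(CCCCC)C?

Hydrogens are implicit in SMILES; fill each atom to its normal valence:
  5 × C: 2 H each → 10
  2 × C: 3 H each → 6
  Total hydrogens = 16.

16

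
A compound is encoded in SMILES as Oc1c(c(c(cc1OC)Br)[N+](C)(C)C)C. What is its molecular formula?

Heavy atoms from the SMILES: 1 Br, 11 C, 1 N, 2 O.
Implicit hydrogens by atom environment:
  5 × C: 3 H each → 15
  5 × C (aromatic): no H
  1 × Br: no H
  1 × C (aromatic): 1 H
  1 × N (charge +1): no H
  1 × O: 1 H
  1 × O: no H
  Total hydrogens = 17.
Net charge +1.
Molecular formula: C11H17BrNO2+

C11H17BrNO2+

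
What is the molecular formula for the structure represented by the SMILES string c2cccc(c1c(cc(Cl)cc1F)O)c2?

Heavy atoms from the SMILES: 12 C, 1 Cl, 1 F, 1 O.
Implicit hydrogens by atom environment:
  7 × C (aromatic): 1 H each → 7
  5 × C (aromatic): no H
  1 × Cl: no H
  1 × F: no H
  1 × O: 1 H
  Total hydrogens = 8.
Molecular formula: C12H8ClFO

C12H8ClFO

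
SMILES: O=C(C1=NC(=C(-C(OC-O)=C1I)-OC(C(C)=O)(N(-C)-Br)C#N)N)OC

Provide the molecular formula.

Heavy atoms from the SMILES: 1 Br, 13 C, 1 I, 4 N, 6 O.
Implicit hydrogens by atom environment:
  5 × C (aromatic): no H
  5 × O: no H
  4 × C: no H
  3 × C: 3 H each → 9
  2 × N: no H
  1 × Br: no H
  1 × C: 2 H
  1 × I: no H
  1 × N: 2 H
  1 × N (aromatic): no H
  1 × O: 1 H
  Total hydrogens = 14.
Molecular formula: C13H14BrIN4O6

C13H14BrIN4O6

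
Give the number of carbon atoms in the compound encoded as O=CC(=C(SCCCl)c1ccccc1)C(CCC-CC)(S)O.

17

The symbol for carbon appears 17 times in the SMILES. Lowercase c denotes aromatic carbon and counts toward C.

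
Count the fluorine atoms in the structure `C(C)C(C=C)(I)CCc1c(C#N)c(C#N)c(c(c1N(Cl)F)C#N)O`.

1

The symbol for fluorine appears 1 time in the SMILES.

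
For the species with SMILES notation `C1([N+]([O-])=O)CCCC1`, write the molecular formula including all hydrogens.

C5H9NO2

Heavy atoms from the SMILES: 5 C, 1 N, 2 O.
Implicit hydrogens by atom environment:
  4 × C: 2 H each → 8
  1 × C: 1 H
  1 × N (charge +1): no H
  1 × O: no H
  1 × O (charge -1): no H
  Total hydrogens = 9.
Molecular formula: C5H9NO2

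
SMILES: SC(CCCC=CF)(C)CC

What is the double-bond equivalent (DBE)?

Molecular formula from the SMILES: C9H17FS.
DoU = (2C + 2 + N − H − X)/2 = (2·9 + 2 + 0 − 17 − 1)/2 = 2/2 = 1.
(Structurally: 0 ring(s) + 1 π bond(s) = 1.)

1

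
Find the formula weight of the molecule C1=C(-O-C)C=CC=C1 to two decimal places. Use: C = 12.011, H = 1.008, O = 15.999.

108.14

Molecular formula: C7H8O.
M = 7×12.011 + 8×1.008 + 1×15.999 = 108.14 g/mol.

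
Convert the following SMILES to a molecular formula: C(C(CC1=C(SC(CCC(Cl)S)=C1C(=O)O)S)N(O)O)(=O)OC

C12H16ClNO6S3

Heavy atoms from the SMILES: 12 C, 1 Cl, 1 N, 6 O, 3 S.
Implicit hydrogens by atom environment:
  4 × C (aromatic): no H
  3 × C: 2 H each → 6
  3 × O: 1 H each → 3
  3 × O: no H
  2 × C: 1 H each → 2
  2 × C: no H
  2 × S: 1 H each → 2
  1 × C: 3 H
  1 × Cl: no H
  1 × N: no H
  1 × S (aromatic): no H
  Total hydrogens = 16.
Molecular formula: C12H16ClNO6S3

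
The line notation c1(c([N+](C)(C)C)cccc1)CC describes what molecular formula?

C11H18N+

Heavy atoms from the SMILES: 11 C, 1 N.
Implicit hydrogens by atom environment:
  4 × C: 3 H each → 12
  4 × C (aromatic): 1 H each → 4
  2 × C (aromatic): no H
  1 × C: 2 H
  1 × N (charge +1): no H
  Total hydrogens = 18.
Net charge +1.
Molecular formula: C11H18N+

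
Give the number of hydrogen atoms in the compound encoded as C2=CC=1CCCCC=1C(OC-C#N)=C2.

Hydrogens are implicit in SMILES; fill each atom to its normal valence:
  5 × C: 2 H each → 10
  3 × C (aromatic): 1 H each → 3
  3 × C (aromatic): no H
  1 × C: no H
  1 × N: no H
  1 × O: no H
  Total hydrogens = 13.

13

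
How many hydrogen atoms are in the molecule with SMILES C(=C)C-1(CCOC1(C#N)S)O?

Hydrogens are implicit in SMILES; fill each atom to its normal valence:
  3 × C: 2 H each → 6
  3 × C: no H
  1 × C: 1 H
  1 × N: no H
  1 × O: 1 H
  1 × O: no H
  1 × S: 1 H
  Total hydrogens = 9.

9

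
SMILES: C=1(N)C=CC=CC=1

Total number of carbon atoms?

6

The symbol for carbon appears 6 times in the SMILES.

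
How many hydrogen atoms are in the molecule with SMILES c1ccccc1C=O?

6

Hydrogens are implicit in SMILES; fill each atom to its normal valence:
  5 × C (aromatic): 1 H each → 5
  1 × C: 1 H
  1 × C (aromatic): no H
  1 × O: no H
  Total hydrogens = 6.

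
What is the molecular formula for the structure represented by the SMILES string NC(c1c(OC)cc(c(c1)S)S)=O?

Heavy atoms from the SMILES: 8 C, 1 N, 2 O, 2 S.
Implicit hydrogens by atom environment:
  4 × C (aromatic): no H
  2 × C (aromatic): 1 H each → 2
  2 × O: no H
  2 × S: 1 H each → 2
  1 × C: 3 H
  1 × C: no H
  1 × N: 2 H
  Total hydrogens = 9.
Molecular formula: C8H9NO2S2

C8H9NO2S2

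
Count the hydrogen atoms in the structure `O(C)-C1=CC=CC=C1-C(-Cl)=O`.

Hydrogens are implicit in SMILES; fill each atom to its normal valence:
  4 × C (aromatic): 1 H each → 4
  2 × C (aromatic): no H
  2 × O: no H
  1 × C: 3 H
  1 × C: no H
  1 × Cl: no H
  Total hydrogens = 7.

7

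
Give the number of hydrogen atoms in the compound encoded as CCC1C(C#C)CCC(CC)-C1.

Hydrogens are implicit in SMILES; fill each atom to its normal valence:
  5 × C: 2 H each → 10
  4 × C: 1 H each → 4
  2 × C: 3 H each → 6
  1 × C: no H
  Total hydrogens = 20.

20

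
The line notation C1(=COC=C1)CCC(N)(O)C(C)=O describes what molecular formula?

C9H13NO3

Heavy atoms from the SMILES: 9 C, 1 N, 3 O.
Implicit hydrogens by atom environment:
  3 × C (aromatic): 1 H each → 3
  2 × C: 2 H each → 4
  2 × C: no H
  1 × C: 3 H
  1 × C (aromatic): no H
  1 × N: 2 H
  1 × O: 1 H
  1 × O (aromatic): no H
  1 × O: no H
  Total hydrogens = 13.
Molecular formula: C9H13NO3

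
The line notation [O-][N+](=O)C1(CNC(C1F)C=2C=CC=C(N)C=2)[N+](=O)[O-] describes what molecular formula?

C10H11FN4O4

Heavy atoms from the SMILES: 10 C, 1 F, 4 N, 4 O.
Implicit hydrogens by atom environment:
  4 × C (aromatic): 1 H each → 4
  2 × C: 1 H each → 2
  2 × C (aromatic): no H
  2 × N (charge +1): no H
  2 × O: no H
  2 × O (charge -1): no H
  1 × C: 2 H
  1 × C: no H
  1 × F: no H
  1 × N: 2 H
  1 × N: 1 H
  Total hydrogens = 11.
Molecular formula: C10H11FN4O4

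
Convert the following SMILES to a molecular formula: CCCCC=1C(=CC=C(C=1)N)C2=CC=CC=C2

Heavy atoms from the SMILES: 16 C, 1 N.
Implicit hydrogens by atom environment:
  8 × C (aromatic): 1 H each → 8
  4 × C (aromatic): no H
  3 × C: 2 H each → 6
  1 × C: 3 H
  1 × N: 2 H
  Total hydrogens = 19.
Molecular formula: C16H19N

C16H19N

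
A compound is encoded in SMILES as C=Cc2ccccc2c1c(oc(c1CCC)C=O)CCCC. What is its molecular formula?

C20H24O2

Heavy atoms from the SMILES: 20 C, 2 O.
Implicit hydrogens by atom environment:
  6 × C: 2 H each → 12
  6 × C (aromatic): no H
  4 × C (aromatic): 1 H each → 4
  2 × C: 3 H each → 6
  2 × C: 1 H each → 2
  1 × O (aromatic): no H
  1 × O: no H
  Total hydrogens = 24.
Molecular formula: C20H24O2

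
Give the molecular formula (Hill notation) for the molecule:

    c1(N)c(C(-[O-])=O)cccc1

C7H6NO2-

Heavy atoms from the SMILES: 7 C, 1 N, 2 O.
Implicit hydrogens by atom environment:
  4 × C (aromatic): 1 H each → 4
  2 × C (aromatic): no H
  1 × C: no H
  1 × N: 2 H
  1 × O: no H
  1 × O (charge -1): no H
  Total hydrogens = 6.
Net charge -1.
Molecular formula: C7H6NO2-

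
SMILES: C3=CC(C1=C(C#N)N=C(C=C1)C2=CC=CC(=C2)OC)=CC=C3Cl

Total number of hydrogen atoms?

13

Hydrogens are implicit in SMILES; fill each atom to its normal valence:
  10 × C (aromatic): 1 H each → 10
  7 × C (aromatic): no H
  1 × C: 3 H
  1 × C: no H
  1 × Cl: no H
  1 × N (aromatic): no H
  1 × N: no H
  1 × O: no H
  Total hydrogens = 13.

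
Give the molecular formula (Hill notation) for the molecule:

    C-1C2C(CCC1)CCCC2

C10H18

Heavy atoms from the SMILES: 10 C.
Implicit hydrogens by atom environment:
  8 × C: 2 H each → 16
  2 × C: 1 H each → 2
  Total hydrogens = 18.
Molecular formula: C10H18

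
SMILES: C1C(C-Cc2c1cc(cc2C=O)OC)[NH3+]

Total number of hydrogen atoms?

Hydrogens are implicit in SMILES; fill each atom to its normal valence:
  4 × C (aromatic): no H
  3 × C: 2 H each → 6
  2 × C (aromatic): 1 H each → 2
  2 × C: 1 H each → 2
  2 × O: no H
  1 × C: 3 H
  1 × N (charge +1): 3 H
  Total hydrogens = 16.

16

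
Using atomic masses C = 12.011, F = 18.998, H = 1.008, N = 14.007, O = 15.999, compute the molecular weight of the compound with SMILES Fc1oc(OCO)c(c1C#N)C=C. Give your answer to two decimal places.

Molecular formula: C8H6FNO3.
M = 8×12.011 + 1×18.998 + 6×1.008 + 1×14.007 + 3×15.999 = 183.14 g/mol.

183.14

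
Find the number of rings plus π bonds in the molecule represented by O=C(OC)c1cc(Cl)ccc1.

5

Molecular formula from the SMILES: C8H7ClO2.
DoU = (2C + 2 + N − H − X)/2 = (2·8 + 2 + 0 − 7 − 1)/2 = 10/2 = 5.
(Structurally: 1 ring(s) + 4 π bond(s) = 5.)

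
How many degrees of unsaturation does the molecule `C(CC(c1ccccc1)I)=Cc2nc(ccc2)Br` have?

9

Molecular formula from the SMILES: C15H13BrIN.
DoU = (2C + 2 + N − H − X)/2 = (2·15 + 2 + 1 − 13 − 2)/2 = 18/2 = 9.
(Structurally: 2 ring(s) + 7 π bond(s) = 9.)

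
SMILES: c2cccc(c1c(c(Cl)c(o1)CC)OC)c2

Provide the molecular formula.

C13H13ClO2

Heavy atoms from the SMILES: 13 C, 1 Cl, 2 O.
Implicit hydrogens by atom environment:
  5 × C (aromatic): 1 H each → 5
  5 × C (aromatic): no H
  2 × C: 3 H each → 6
  1 × C: 2 H
  1 × Cl: no H
  1 × O (aromatic): no H
  1 × O: no H
  Total hydrogens = 13.
Molecular formula: C13H13ClO2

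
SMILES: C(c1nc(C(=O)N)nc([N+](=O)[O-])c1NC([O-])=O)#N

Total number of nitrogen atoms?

6

The symbol for nitrogen appears 6 times in the SMILES.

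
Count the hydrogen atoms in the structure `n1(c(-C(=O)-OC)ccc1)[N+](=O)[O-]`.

Hydrogens are implicit in SMILES; fill each atom to its normal valence:
  3 × C (aromatic): 1 H each → 3
  3 × O: no H
  1 × C: 3 H
  1 × C (aromatic): no H
  1 × C: no H
  1 × N (aromatic): no H
  1 × N (charge +1): no H
  1 × O (charge -1): no H
  Total hydrogens = 6.

6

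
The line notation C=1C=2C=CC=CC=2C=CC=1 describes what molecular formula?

Heavy atoms from the SMILES: 10 C.
Implicit hydrogens by atom environment:
  8 × C (aromatic): 1 H each → 8
  2 × C (aromatic): no H
  Total hydrogens = 8.
Molecular formula: C10H8

C10H8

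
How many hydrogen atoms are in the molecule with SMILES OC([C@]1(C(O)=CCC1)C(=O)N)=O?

Hydrogens are implicit in SMILES; fill each atom to its normal valence:
  4 × C: no H
  2 × C: 2 H each → 4
  2 × O: 1 H each → 2
  2 × O: no H
  1 × C: 1 H
  1 × N: 2 H
  Total hydrogens = 9.

9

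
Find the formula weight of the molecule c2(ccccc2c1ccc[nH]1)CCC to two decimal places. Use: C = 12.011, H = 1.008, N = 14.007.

Molecular formula: C13H15N.
M = 13×12.011 + 15×1.008 + 1×14.007 = 185.27 g/mol.

185.27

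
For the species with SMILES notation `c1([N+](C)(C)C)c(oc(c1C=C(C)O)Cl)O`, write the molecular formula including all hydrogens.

Heavy atoms from the SMILES: 10 C, 1 Cl, 1 N, 3 O.
Implicit hydrogens by atom environment:
  4 × C: 3 H each → 12
  4 × C (aromatic): no H
  2 × O: 1 H each → 2
  1 × C: 1 H
  1 × C: no H
  1 × Cl: no H
  1 × N (charge +1): no H
  1 × O (aromatic): no H
  Total hydrogens = 15.
Net charge +1.
Molecular formula: C10H15ClNO3+

C10H15ClNO3+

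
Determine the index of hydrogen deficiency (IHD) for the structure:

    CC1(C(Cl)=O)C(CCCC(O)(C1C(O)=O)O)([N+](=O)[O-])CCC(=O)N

5

Molecular formula from the SMILES: C13H19ClN2O8.
DoU = (2C + 2 + N − H − X)/2 = (2·13 + 2 + 2 − 19 − 1)/2 = 10/2 = 5.
(Structurally: 1 ring(s) + 4 π bond(s) = 5.)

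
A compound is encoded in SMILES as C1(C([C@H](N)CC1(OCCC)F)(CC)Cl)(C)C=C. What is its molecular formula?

Heavy atoms from the SMILES: 13 C, 1 Cl, 1 F, 1 N, 1 O.
Implicit hydrogens by atom environment:
  5 × C: 2 H each → 10
  3 × C: 3 H each → 9
  3 × C: no H
  2 × C: 1 H each → 2
  1 × Cl: no H
  1 × F: no H
  1 × N: 2 H
  1 × O: no H
  Total hydrogens = 23.
Molecular formula: C13H23ClFNO

C13H23ClFNO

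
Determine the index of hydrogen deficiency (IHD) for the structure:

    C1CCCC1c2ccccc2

Molecular formula from the SMILES: C11H14.
DoU = (2C + 2 + N − H − X)/2 = (2·11 + 2 + 0 − 14 − 0)/2 = 10/2 = 5.
(Structurally: 2 ring(s) + 3 π bond(s) = 5.)

5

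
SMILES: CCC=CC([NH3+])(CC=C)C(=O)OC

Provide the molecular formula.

C10H18NO2+

Heavy atoms from the SMILES: 10 C, 1 N, 2 O.
Implicit hydrogens by atom environment:
  3 × C: 2 H each → 6
  3 × C: 1 H each → 3
  2 × C: 3 H each → 6
  2 × C: no H
  2 × O: no H
  1 × N (charge +1): 3 H
  Total hydrogens = 18.
Net charge +1.
Molecular formula: C10H18NO2+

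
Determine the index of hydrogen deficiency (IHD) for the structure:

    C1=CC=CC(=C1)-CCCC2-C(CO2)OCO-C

5

Molecular formula from the SMILES: C14H20O3.
DoU = (2C + 2 + N − H − X)/2 = (2·14 + 2 + 0 − 20 − 0)/2 = 10/2 = 5.
(Structurally: 2 ring(s) + 3 π bond(s) = 5.)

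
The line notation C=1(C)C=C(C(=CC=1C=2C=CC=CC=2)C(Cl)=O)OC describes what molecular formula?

Heavy atoms from the SMILES: 15 C, 1 Cl, 2 O.
Implicit hydrogens by atom environment:
  7 × C (aromatic): 1 H each → 7
  5 × C (aromatic): no H
  2 × C: 3 H each → 6
  2 × O: no H
  1 × C: no H
  1 × Cl: no H
  Total hydrogens = 13.
Molecular formula: C15H13ClO2

C15H13ClO2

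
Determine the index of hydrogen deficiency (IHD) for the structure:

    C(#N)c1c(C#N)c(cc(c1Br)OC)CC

Molecular formula from the SMILES: C11H9BrN2O.
DoU = (2C + 2 + N − H − X)/2 = (2·11 + 2 + 2 − 9 − 1)/2 = 16/2 = 8.
(Structurally: 1 ring(s) + 7 π bond(s) = 8.)

8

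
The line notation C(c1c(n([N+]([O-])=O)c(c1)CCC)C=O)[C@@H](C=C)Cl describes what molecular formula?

C12H15ClN2O3

Heavy atoms from the SMILES: 12 C, 1 Cl, 2 N, 3 O.
Implicit hydrogens by atom environment:
  4 × C: 2 H each → 8
  3 × C: 1 H each → 3
  3 × C (aromatic): no H
  2 × O: no H
  1 × C: 3 H
  1 × C (aromatic): 1 H
  1 × Cl: no H
  1 × N (aromatic): no H
  1 × N (charge +1): no H
  1 × O (charge -1): no H
  Total hydrogens = 15.
Molecular formula: C12H15ClN2O3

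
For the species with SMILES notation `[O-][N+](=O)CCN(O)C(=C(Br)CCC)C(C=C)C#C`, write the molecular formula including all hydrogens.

Heavy atoms from the SMILES: 1 Br, 12 C, 2 N, 3 O.
Implicit hydrogens by atom environment:
  5 × C: 2 H each → 10
  3 × C: 1 H each → 3
  3 × C: no H
  1 × Br: no H
  1 × C: 3 H
  1 × N: no H
  1 × N (charge +1): no H
  1 × O: 1 H
  1 × O: no H
  1 × O (charge -1): no H
  Total hydrogens = 17.
Molecular formula: C12H17BrN2O3

C12H17BrN2O3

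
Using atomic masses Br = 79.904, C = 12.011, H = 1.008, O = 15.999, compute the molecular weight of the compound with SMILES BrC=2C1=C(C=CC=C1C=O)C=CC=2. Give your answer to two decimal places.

Molecular formula: C11H7BrO.
M = 1×79.904 + 11×12.011 + 7×1.008 + 1×15.999 = 235.08 g/mol.

235.08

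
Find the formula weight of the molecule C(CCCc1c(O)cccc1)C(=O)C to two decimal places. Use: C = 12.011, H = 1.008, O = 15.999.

Molecular formula: C12H16O2.
M = 12×12.011 + 16×1.008 + 2×15.999 = 192.26 g/mol.

192.26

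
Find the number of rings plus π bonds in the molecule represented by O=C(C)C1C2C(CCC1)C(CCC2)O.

Molecular formula from the SMILES: C12H20O2.
DoU = (2C + 2 + N − H − X)/2 = (2·12 + 2 + 0 − 20 − 0)/2 = 6/2 = 3.
(Structurally: 2 ring(s) + 1 π bond(s) = 3.)

3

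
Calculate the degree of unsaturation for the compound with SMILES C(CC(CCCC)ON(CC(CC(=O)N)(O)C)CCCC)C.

Molecular formula from the SMILES: C17H36N2O3.
DoU = (2C + 2 + N − H − X)/2 = (2·17 + 2 + 2 − 36 − 0)/2 = 2/2 = 1.
(Structurally: 0 ring(s) + 1 π bond(s) = 1.)

1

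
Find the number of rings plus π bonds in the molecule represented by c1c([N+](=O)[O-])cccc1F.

5

Molecular formula from the SMILES: C6H4FNO2.
DoU = (2C + 2 + N − H − X)/2 = (2·6 + 2 + 1 − 4 − 1)/2 = 10/2 = 5.
(Structurally: 1 ring(s) + 4 π bond(s) = 5.)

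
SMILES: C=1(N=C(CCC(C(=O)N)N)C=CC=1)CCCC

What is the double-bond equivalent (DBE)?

5

Molecular formula from the SMILES: C13H21N3O.
DoU = (2C + 2 + N − H − X)/2 = (2·13 + 2 + 3 − 21 − 0)/2 = 10/2 = 5.
(Structurally: 1 ring(s) + 4 π bond(s) = 5.)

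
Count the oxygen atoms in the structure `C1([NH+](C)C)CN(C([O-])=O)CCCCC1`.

2

The symbol for oxygen appears 2 times in the SMILES.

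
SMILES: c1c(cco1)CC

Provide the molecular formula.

C6H8O

Heavy atoms from the SMILES: 6 C, 1 O.
Implicit hydrogens by atom environment:
  3 × C (aromatic): 1 H each → 3
  1 × C: 3 H
  1 × C: 2 H
  1 × C (aromatic): no H
  1 × O (aromatic): no H
  Total hydrogens = 8.
Molecular formula: C6H8O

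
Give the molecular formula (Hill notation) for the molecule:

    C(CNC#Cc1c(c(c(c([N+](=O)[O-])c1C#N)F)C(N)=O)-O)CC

C14H13FN4O4

Heavy atoms from the SMILES: 14 C, 1 F, 4 N, 4 O.
Implicit hydrogens by atom environment:
  6 × C (aromatic): no H
  4 × C: no H
  3 × C: 2 H each → 6
  2 × O: no H
  1 × C: 3 H
  1 × F: no H
  1 × N: 2 H
  1 × N: 1 H
  1 × N: no H
  1 × N (charge +1): no H
  1 × O: 1 H
  1 × O (charge -1): no H
  Total hydrogens = 13.
Molecular formula: C14H13FN4O4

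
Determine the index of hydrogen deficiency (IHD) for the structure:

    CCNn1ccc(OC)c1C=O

Molecular formula from the SMILES: C8H12N2O2.
DoU = (2C + 2 + N − H − X)/2 = (2·8 + 2 + 2 − 12 − 0)/2 = 8/2 = 4.
(Structurally: 1 ring(s) + 3 π bond(s) = 4.)

4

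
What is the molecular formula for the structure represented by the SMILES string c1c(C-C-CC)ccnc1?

Heavy atoms from the SMILES: 9 C, 1 N.
Implicit hydrogens by atom environment:
  4 × C (aromatic): 1 H each → 4
  3 × C: 2 H each → 6
  1 × C: 3 H
  1 × C (aromatic): no H
  1 × N (aromatic): no H
  Total hydrogens = 13.
Molecular formula: C9H13N

C9H13N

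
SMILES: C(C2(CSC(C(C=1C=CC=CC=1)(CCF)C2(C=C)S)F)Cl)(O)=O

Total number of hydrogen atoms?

17

Hydrogens are implicit in SMILES; fill each atom to its normal valence:
  5 × C (aromatic): 1 H each → 5
  4 × C: 2 H each → 8
  4 × C: no H
  2 × C: 1 H each → 2
  2 × F: no H
  1 × C (aromatic): no H
  1 × Cl: no H
  1 × O: 1 H
  1 × O: no H
  1 × S: 1 H
  1 × S: no H
  Total hydrogens = 17.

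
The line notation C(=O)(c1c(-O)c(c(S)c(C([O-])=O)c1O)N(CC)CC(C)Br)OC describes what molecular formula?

C14H17BrNO6S-

Heavy atoms from the SMILES: 1 Br, 14 C, 1 N, 6 O, 1 S.
Implicit hydrogens by atom environment:
  6 × C (aromatic): no H
  3 × C: 3 H each → 9
  3 × O: no H
  2 × C: 2 H each → 4
  2 × C: no H
  2 × O: 1 H each → 2
  1 × Br: no H
  1 × C: 1 H
  1 × N: no H
  1 × O (charge -1): no H
  1 × S: 1 H
  Total hydrogens = 17.
Net charge -1.
Molecular formula: C14H17BrNO6S-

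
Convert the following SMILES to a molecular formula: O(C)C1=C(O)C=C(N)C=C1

Heavy atoms from the SMILES: 7 C, 1 N, 2 O.
Implicit hydrogens by atom environment:
  3 × C (aromatic): 1 H each → 3
  3 × C (aromatic): no H
  1 × C: 3 H
  1 × N: 2 H
  1 × O: 1 H
  1 × O: no H
  Total hydrogens = 9.
Molecular formula: C7H9NO2

C7H9NO2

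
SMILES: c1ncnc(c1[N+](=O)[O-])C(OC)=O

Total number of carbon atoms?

6

The symbol for carbon appears 6 times in the SMILES. Lowercase c denotes aromatic carbon and counts toward C.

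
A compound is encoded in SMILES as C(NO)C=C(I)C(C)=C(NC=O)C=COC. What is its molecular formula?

Heavy atoms from the SMILES: 10 C, 1 I, 2 N, 3 O.
Implicit hydrogens by atom environment:
  4 × C: 1 H each → 4
  3 × C: no H
  2 × C: 3 H each → 6
  2 × N: 1 H each → 2
  2 × O: no H
  1 × C: 2 H
  1 × I: no H
  1 × O: 1 H
  Total hydrogens = 15.
Molecular formula: C10H15IN2O3

C10H15IN2O3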